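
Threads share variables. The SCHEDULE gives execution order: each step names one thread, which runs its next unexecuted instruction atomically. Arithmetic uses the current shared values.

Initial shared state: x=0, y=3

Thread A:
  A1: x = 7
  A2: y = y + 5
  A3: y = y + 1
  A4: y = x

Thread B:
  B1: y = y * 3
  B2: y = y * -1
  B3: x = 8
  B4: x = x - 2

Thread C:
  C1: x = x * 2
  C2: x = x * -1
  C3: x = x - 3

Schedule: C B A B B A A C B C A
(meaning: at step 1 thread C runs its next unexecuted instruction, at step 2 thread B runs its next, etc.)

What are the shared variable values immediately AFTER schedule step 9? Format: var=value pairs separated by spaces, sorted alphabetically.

Answer: x=-10 y=-3

Derivation:
Step 1: thread C executes C1 (x = x * 2). Shared: x=0 y=3. PCs: A@0 B@0 C@1
Step 2: thread B executes B1 (y = y * 3). Shared: x=0 y=9. PCs: A@0 B@1 C@1
Step 3: thread A executes A1 (x = 7). Shared: x=7 y=9. PCs: A@1 B@1 C@1
Step 4: thread B executes B2 (y = y * -1). Shared: x=7 y=-9. PCs: A@1 B@2 C@1
Step 5: thread B executes B3 (x = 8). Shared: x=8 y=-9. PCs: A@1 B@3 C@1
Step 6: thread A executes A2 (y = y + 5). Shared: x=8 y=-4. PCs: A@2 B@3 C@1
Step 7: thread A executes A3 (y = y + 1). Shared: x=8 y=-3. PCs: A@3 B@3 C@1
Step 8: thread C executes C2 (x = x * -1). Shared: x=-8 y=-3. PCs: A@3 B@3 C@2
Step 9: thread B executes B4 (x = x - 2). Shared: x=-10 y=-3. PCs: A@3 B@4 C@2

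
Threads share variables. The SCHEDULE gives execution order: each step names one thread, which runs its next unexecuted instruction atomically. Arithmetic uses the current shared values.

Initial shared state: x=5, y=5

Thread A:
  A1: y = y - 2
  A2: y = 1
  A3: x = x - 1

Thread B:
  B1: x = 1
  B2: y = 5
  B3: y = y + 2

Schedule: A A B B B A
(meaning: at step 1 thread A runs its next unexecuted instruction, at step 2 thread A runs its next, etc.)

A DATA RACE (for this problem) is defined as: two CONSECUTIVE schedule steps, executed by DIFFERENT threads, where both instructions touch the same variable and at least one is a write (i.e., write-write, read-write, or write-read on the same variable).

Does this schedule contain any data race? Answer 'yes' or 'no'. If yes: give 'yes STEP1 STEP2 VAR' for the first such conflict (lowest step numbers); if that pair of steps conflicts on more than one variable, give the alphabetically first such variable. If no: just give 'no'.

Steps 1,2: same thread (A). No race.
Steps 2,3: A(r=-,w=y) vs B(r=-,w=x). No conflict.
Steps 3,4: same thread (B). No race.
Steps 4,5: same thread (B). No race.
Steps 5,6: B(r=y,w=y) vs A(r=x,w=x). No conflict.

Answer: no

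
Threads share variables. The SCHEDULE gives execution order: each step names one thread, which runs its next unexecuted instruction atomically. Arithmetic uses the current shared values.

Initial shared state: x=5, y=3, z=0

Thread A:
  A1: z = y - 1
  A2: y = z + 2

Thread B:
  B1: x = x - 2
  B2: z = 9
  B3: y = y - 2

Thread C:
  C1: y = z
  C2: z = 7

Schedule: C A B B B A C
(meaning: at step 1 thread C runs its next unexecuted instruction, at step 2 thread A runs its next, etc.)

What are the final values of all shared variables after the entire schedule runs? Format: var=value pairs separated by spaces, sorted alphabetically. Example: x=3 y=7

Answer: x=3 y=11 z=7

Derivation:
Step 1: thread C executes C1 (y = z). Shared: x=5 y=0 z=0. PCs: A@0 B@0 C@1
Step 2: thread A executes A1 (z = y - 1). Shared: x=5 y=0 z=-1. PCs: A@1 B@0 C@1
Step 3: thread B executes B1 (x = x - 2). Shared: x=3 y=0 z=-1. PCs: A@1 B@1 C@1
Step 4: thread B executes B2 (z = 9). Shared: x=3 y=0 z=9. PCs: A@1 B@2 C@1
Step 5: thread B executes B3 (y = y - 2). Shared: x=3 y=-2 z=9. PCs: A@1 B@3 C@1
Step 6: thread A executes A2 (y = z + 2). Shared: x=3 y=11 z=9. PCs: A@2 B@3 C@1
Step 7: thread C executes C2 (z = 7). Shared: x=3 y=11 z=7. PCs: A@2 B@3 C@2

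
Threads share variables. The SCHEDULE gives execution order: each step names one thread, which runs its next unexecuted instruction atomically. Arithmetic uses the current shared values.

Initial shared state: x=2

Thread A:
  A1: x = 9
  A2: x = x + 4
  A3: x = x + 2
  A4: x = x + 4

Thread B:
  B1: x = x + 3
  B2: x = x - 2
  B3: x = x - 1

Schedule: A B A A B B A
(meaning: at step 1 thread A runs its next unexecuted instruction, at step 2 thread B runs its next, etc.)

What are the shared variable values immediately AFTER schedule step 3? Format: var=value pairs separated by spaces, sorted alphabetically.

Step 1: thread A executes A1 (x = 9). Shared: x=9. PCs: A@1 B@0
Step 2: thread B executes B1 (x = x + 3). Shared: x=12. PCs: A@1 B@1
Step 3: thread A executes A2 (x = x + 4). Shared: x=16. PCs: A@2 B@1

Answer: x=16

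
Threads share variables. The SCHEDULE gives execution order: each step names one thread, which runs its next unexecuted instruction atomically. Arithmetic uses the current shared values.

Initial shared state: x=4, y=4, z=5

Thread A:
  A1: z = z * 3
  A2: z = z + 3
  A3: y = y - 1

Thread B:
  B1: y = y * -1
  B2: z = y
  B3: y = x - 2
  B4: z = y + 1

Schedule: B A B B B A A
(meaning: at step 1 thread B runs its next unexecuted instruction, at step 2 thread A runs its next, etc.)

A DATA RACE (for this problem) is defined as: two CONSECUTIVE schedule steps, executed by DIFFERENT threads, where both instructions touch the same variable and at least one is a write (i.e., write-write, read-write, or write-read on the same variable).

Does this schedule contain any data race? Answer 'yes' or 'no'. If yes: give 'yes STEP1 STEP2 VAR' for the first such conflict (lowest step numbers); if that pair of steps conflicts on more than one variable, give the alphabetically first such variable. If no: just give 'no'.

Steps 1,2: B(r=y,w=y) vs A(r=z,w=z). No conflict.
Steps 2,3: A(z = z * 3) vs B(z = y). RACE on z (W-W).
Steps 3,4: same thread (B). No race.
Steps 4,5: same thread (B). No race.
Steps 5,6: B(z = y + 1) vs A(z = z + 3). RACE on z (W-W).
Steps 6,7: same thread (A). No race.
First conflict at steps 2,3.

Answer: yes 2 3 z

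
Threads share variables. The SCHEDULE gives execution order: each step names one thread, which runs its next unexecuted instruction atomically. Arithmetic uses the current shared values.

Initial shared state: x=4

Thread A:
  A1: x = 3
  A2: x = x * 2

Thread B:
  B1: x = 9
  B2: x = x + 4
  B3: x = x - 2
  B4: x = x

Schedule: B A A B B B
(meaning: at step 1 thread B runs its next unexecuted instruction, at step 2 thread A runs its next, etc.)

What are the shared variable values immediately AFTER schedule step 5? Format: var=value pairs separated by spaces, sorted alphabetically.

Answer: x=8

Derivation:
Step 1: thread B executes B1 (x = 9). Shared: x=9. PCs: A@0 B@1
Step 2: thread A executes A1 (x = 3). Shared: x=3. PCs: A@1 B@1
Step 3: thread A executes A2 (x = x * 2). Shared: x=6. PCs: A@2 B@1
Step 4: thread B executes B2 (x = x + 4). Shared: x=10. PCs: A@2 B@2
Step 5: thread B executes B3 (x = x - 2). Shared: x=8. PCs: A@2 B@3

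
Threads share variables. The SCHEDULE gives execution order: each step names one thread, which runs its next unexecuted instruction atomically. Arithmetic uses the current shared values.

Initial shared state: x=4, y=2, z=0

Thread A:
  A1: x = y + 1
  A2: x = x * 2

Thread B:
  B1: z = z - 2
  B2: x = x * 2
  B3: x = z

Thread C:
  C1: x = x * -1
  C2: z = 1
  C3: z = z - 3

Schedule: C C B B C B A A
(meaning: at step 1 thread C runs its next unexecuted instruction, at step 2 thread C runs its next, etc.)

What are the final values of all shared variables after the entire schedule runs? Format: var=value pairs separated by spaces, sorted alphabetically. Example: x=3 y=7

Answer: x=6 y=2 z=-4

Derivation:
Step 1: thread C executes C1 (x = x * -1). Shared: x=-4 y=2 z=0. PCs: A@0 B@0 C@1
Step 2: thread C executes C2 (z = 1). Shared: x=-4 y=2 z=1. PCs: A@0 B@0 C@2
Step 3: thread B executes B1 (z = z - 2). Shared: x=-4 y=2 z=-1. PCs: A@0 B@1 C@2
Step 4: thread B executes B2 (x = x * 2). Shared: x=-8 y=2 z=-1. PCs: A@0 B@2 C@2
Step 5: thread C executes C3 (z = z - 3). Shared: x=-8 y=2 z=-4. PCs: A@0 B@2 C@3
Step 6: thread B executes B3 (x = z). Shared: x=-4 y=2 z=-4. PCs: A@0 B@3 C@3
Step 7: thread A executes A1 (x = y + 1). Shared: x=3 y=2 z=-4. PCs: A@1 B@3 C@3
Step 8: thread A executes A2 (x = x * 2). Shared: x=6 y=2 z=-4. PCs: A@2 B@3 C@3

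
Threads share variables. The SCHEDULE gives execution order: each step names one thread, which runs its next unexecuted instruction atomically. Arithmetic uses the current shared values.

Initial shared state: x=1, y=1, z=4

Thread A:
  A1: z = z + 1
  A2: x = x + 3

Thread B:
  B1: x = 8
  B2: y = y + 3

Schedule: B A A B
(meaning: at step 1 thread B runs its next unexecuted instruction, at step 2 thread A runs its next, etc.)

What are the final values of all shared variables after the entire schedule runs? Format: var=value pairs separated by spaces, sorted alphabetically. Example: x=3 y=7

Step 1: thread B executes B1 (x = 8). Shared: x=8 y=1 z=4. PCs: A@0 B@1
Step 2: thread A executes A1 (z = z + 1). Shared: x=8 y=1 z=5. PCs: A@1 B@1
Step 3: thread A executes A2 (x = x + 3). Shared: x=11 y=1 z=5. PCs: A@2 B@1
Step 4: thread B executes B2 (y = y + 3). Shared: x=11 y=4 z=5. PCs: A@2 B@2

Answer: x=11 y=4 z=5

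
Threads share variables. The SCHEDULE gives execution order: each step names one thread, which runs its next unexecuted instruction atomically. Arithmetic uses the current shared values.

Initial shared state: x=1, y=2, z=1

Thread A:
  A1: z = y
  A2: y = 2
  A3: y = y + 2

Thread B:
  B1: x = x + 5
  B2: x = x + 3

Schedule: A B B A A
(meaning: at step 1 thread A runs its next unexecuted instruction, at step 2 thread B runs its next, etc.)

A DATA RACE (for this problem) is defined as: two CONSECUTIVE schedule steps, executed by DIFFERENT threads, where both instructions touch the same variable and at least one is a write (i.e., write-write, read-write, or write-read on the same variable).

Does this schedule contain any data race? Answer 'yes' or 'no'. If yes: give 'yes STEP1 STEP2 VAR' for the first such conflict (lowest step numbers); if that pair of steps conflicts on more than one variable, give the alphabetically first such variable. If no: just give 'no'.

Answer: no

Derivation:
Steps 1,2: A(r=y,w=z) vs B(r=x,w=x). No conflict.
Steps 2,3: same thread (B). No race.
Steps 3,4: B(r=x,w=x) vs A(r=-,w=y). No conflict.
Steps 4,5: same thread (A). No race.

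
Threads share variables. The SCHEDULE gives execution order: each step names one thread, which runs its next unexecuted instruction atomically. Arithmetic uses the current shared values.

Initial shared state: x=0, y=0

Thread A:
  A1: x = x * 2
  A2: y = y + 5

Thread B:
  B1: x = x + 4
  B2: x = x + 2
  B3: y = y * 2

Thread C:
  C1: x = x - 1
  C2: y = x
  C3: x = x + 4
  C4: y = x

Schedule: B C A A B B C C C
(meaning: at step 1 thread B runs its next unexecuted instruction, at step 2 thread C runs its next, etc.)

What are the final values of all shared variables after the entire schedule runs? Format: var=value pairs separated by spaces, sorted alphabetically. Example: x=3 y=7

Step 1: thread B executes B1 (x = x + 4). Shared: x=4 y=0. PCs: A@0 B@1 C@0
Step 2: thread C executes C1 (x = x - 1). Shared: x=3 y=0. PCs: A@0 B@1 C@1
Step 3: thread A executes A1 (x = x * 2). Shared: x=6 y=0. PCs: A@1 B@1 C@1
Step 4: thread A executes A2 (y = y + 5). Shared: x=6 y=5. PCs: A@2 B@1 C@1
Step 5: thread B executes B2 (x = x + 2). Shared: x=8 y=5. PCs: A@2 B@2 C@1
Step 6: thread B executes B3 (y = y * 2). Shared: x=8 y=10. PCs: A@2 B@3 C@1
Step 7: thread C executes C2 (y = x). Shared: x=8 y=8. PCs: A@2 B@3 C@2
Step 8: thread C executes C3 (x = x + 4). Shared: x=12 y=8. PCs: A@2 B@3 C@3
Step 9: thread C executes C4 (y = x). Shared: x=12 y=12. PCs: A@2 B@3 C@4

Answer: x=12 y=12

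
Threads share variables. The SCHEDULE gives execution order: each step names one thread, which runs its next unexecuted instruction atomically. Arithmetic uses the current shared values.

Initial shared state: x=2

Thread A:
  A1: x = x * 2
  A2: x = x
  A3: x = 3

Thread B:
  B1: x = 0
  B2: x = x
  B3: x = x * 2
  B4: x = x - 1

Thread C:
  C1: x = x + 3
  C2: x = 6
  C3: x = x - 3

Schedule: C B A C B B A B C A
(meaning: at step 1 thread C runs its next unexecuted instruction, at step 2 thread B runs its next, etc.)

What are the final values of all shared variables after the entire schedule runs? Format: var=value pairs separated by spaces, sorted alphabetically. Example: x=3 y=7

Answer: x=3

Derivation:
Step 1: thread C executes C1 (x = x + 3). Shared: x=5. PCs: A@0 B@0 C@1
Step 2: thread B executes B1 (x = 0). Shared: x=0. PCs: A@0 B@1 C@1
Step 3: thread A executes A1 (x = x * 2). Shared: x=0. PCs: A@1 B@1 C@1
Step 4: thread C executes C2 (x = 6). Shared: x=6. PCs: A@1 B@1 C@2
Step 5: thread B executes B2 (x = x). Shared: x=6. PCs: A@1 B@2 C@2
Step 6: thread B executes B3 (x = x * 2). Shared: x=12. PCs: A@1 B@3 C@2
Step 7: thread A executes A2 (x = x). Shared: x=12. PCs: A@2 B@3 C@2
Step 8: thread B executes B4 (x = x - 1). Shared: x=11. PCs: A@2 B@4 C@2
Step 9: thread C executes C3 (x = x - 3). Shared: x=8. PCs: A@2 B@4 C@3
Step 10: thread A executes A3 (x = 3). Shared: x=3. PCs: A@3 B@4 C@3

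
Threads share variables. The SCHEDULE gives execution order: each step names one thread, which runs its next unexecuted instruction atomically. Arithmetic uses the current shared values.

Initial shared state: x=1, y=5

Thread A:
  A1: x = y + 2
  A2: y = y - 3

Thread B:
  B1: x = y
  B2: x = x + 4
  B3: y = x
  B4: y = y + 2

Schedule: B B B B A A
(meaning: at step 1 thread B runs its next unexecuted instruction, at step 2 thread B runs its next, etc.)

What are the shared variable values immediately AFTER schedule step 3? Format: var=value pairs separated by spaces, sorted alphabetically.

Step 1: thread B executes B1 (x = y). Shared: x=5 y=5. PCs: A@0 B@1
Step 2: thread B executes B2 (x = x + 4). Shared: x=9 y=5. PCs: A@0 B@2
Step 3: thread B executes B3 (y = x). Shared: x=9 y=9. PCs: A@0 B@3

Answer: x=9 y=9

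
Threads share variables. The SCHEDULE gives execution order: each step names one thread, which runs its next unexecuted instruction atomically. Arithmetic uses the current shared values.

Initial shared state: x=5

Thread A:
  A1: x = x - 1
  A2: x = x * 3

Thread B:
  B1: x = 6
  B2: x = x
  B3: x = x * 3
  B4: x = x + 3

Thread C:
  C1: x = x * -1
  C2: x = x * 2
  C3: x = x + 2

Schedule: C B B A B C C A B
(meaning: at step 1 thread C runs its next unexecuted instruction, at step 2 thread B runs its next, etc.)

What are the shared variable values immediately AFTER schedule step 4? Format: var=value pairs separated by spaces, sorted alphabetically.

Step 1: thread C executes C1 (x = x * -1). Shared: x=-5. PCs: A@0 B@0 C@1
Step 2: thread B executes B1 (x = 6). Shared: x=6. PCs: A@0 B@1 C@1
Step 3: thread B executes B2 (x = x). Shared: x=6. PCs: A@0 B@2 C@1
Step 4: thread A executes A1 (x = x - 1). Shared: x=5. PCs: A@1 B@2 C@1

Answer: x=5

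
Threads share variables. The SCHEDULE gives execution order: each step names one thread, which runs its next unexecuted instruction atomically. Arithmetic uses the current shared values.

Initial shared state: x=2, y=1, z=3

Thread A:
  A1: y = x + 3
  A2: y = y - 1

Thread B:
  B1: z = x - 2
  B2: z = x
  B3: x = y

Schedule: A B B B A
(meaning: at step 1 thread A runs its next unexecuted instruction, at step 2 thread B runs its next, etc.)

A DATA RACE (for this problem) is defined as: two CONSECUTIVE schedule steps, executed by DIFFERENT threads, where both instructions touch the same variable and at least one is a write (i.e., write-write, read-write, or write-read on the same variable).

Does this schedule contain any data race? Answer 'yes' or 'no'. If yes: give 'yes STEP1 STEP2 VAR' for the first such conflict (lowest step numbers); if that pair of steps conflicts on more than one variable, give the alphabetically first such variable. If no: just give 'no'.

Answer: yes 4 5 y

Derivation:
Steps 1,2: A(r=x,w=y) vs B(r=x,w=z). No conflict.
Steps 2,3: same thread (B). No race.
Steps 3,4: same thread (B). No race.
Steps 4,5: B(x = y) vs A(y = y - 1). RACE on y (R-W).
First conflict at steps 4,5.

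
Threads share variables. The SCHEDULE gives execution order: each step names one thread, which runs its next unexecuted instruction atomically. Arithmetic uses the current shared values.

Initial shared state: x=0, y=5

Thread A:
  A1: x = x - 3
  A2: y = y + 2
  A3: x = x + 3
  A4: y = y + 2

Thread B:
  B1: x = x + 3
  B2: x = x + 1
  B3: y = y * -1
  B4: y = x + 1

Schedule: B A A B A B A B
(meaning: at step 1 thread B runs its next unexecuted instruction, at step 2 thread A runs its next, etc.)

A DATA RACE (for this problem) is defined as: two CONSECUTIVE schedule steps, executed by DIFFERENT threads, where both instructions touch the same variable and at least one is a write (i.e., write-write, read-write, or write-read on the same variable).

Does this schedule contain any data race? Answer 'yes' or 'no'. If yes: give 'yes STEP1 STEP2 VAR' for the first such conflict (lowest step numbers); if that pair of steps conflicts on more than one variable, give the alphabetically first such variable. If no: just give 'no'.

Answer: yes 1 2 x

Derivation:
Steps 1,2: B(x = x + 3) vs A(x = x - 3). RACE on x (W-W).
Steps 2,3: same thread (A). No race.
Steps 3,4: A(r=y,w=y) vs B(r=x,w=x). No conflict.
Steps 4,5: B(x = x + 1) vs A(x = x + 3). RACE on x (W-W).
Steps 5,6: A(r=x,w=x) vs B(r=y,w=y). No conflict.
Steps 6,7: B(y = y * -1) vs A(y = y + 2). RACE on y (W-W).
Steps 7,8: A(y = y + 2) vs B(y = x + 1). RACE on y (W-W).
First conflict at steps 1,2.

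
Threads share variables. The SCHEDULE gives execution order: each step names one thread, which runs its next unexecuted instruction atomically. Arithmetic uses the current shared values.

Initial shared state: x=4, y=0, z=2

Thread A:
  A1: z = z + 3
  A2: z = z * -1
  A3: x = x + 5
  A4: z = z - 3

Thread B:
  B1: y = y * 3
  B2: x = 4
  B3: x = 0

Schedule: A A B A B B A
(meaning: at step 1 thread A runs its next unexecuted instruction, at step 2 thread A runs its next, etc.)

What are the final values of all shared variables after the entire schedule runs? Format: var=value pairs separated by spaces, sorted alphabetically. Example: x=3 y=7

Answer: x=0 y=0 z=-8

Derivation:
Step 1: thread A executes A1 (z = z + 3). Shared: x=4 y=0 z=5. PCs: A@1 B@0
Step 2: thread A executes A2 (z = z * -1). Shared: x=4 y=0 z=-5. PCs: A@2 B@0
Step 3: thread B executes B1 (y = y * 3). Shared: x=4 y=0 z=-5. PCs: A@2 B@1
Step 4: thread A executes A3 (x = x + 5). Shared: x=9 y=0 z=-5. PCs: A@3 B@1
Step 5: thread B executes B2 (x = 4). Shared: x=4 y=0 z=-5. PCs: A@3 B@2
Step 6: thread B executes B3 (x = 0). Shared: x=0 y=0 z=-5. PCs: A@3 B@3
Step 7: thread A executes A4 (z = z - 3). Shared: x=0 y=0 z=-8. PCs: A@4 B@3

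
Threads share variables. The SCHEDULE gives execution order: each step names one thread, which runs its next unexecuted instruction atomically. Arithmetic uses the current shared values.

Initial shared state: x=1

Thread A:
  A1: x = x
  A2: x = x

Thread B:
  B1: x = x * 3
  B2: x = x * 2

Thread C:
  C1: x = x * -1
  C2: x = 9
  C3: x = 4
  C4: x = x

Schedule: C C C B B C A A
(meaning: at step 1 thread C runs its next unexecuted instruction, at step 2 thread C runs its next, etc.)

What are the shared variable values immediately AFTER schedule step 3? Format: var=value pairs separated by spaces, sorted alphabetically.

Answer: x=4

Derivation:
Step 1: thread C executes C1 (x = x * -1). Shared: x=-1. PCs: A@0 B@0 C@1
Step 2: thread C executes C2 (x = 9). Shared: x=9. PCs: A@0 B@0 C@2
Step 3: thread C executes C3 (x = 4). Shared: x=4. PCs: A@0 B@0 C@3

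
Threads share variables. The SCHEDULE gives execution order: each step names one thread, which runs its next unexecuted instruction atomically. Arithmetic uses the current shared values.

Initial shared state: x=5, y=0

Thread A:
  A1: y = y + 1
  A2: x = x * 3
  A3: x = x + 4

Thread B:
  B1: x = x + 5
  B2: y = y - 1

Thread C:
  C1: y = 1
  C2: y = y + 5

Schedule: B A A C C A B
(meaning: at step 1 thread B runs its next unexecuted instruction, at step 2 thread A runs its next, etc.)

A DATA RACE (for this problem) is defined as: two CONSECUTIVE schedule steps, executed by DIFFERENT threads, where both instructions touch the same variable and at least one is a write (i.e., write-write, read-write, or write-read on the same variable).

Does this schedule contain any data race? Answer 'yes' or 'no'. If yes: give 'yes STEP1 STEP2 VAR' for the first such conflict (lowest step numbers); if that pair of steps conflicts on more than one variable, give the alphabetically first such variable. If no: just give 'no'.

Answer: no

Derivation:
Steps 1,2: B(r=x,w=x) vs A(r=y,w=y). No conflict.
Steps 2,3: same thread (A). No race.
Steps 3,4: A(r=x,w=x) vs C(r=-,w=y). No conflict.
Steps 4,5: same thread (C). No race.
Steps 5,6: C(r=y,w=y) vs A(r=x,w=x). No conflict.
Steps 6,7: A(r=x,w=x) vs B(r=y,w=y). No conflict.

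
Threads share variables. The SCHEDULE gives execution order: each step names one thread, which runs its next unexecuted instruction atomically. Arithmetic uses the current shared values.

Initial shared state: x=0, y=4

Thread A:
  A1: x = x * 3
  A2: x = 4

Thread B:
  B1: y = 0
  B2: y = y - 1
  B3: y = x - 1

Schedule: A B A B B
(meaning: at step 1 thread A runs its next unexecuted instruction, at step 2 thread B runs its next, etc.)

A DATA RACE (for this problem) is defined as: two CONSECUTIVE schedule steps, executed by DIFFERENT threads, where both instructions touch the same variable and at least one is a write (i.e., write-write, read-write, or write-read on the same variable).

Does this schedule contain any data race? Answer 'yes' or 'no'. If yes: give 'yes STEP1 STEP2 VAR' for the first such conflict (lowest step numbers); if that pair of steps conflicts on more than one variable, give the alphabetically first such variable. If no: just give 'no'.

Steps 1,2: A(r=x,w=x) vs B(r=-,w=y). No conflict.
Steps 2,3: B(r=-,w=y) vs A(r=-,w=x). No conflict.
Steps 3,4: A(r=-,w=x) vs B(r=y,w=y). No conflict.
Steps 4,5: same thread (B). No race.

Answer: no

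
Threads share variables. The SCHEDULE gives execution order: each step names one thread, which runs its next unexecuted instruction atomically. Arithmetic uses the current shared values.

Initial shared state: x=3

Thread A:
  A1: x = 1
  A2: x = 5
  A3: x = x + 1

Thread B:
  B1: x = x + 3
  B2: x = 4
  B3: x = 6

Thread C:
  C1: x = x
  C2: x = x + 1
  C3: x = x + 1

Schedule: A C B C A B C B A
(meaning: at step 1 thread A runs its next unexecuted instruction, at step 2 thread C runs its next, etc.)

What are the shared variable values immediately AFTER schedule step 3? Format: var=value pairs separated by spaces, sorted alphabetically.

Step 1: thread A executes A1 (x = 1). Shared: x=1. PCs: A@1 B@0 C@0
Step 2: thread C executes C1 (x = x). Shared: x=1. PCs: A@1 B@0 C@1
Step 3: thread B executes B1 (x = x + 3). Shared: x=4. PCs: A@1 B@1 C@1

Answer: x=4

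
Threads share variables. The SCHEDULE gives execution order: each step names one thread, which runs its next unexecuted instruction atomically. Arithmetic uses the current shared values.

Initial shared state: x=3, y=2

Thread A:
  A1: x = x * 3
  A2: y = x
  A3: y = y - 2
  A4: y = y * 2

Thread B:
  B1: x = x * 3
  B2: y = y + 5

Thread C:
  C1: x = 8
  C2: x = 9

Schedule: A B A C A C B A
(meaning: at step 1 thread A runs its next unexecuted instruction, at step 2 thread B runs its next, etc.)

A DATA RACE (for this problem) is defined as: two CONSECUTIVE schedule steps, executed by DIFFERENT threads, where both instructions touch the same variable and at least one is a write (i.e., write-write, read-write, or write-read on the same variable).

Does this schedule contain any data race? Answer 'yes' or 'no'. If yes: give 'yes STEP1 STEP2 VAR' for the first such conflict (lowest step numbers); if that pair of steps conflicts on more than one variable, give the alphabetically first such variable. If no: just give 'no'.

Answer: yes 1 2 x

Derivation:
Steps 1,2: A(x = x * 3) vs B(x = x * 3). RACE on x (W-W).
Steps 2,3: B(x = x * 3) vs A(y = x). RACE on x (W-R).
Steps 3,4: A(y = x) vs C(x = 8). RACE on x (R-W).
Steps 4,5: C(r=-,w=x) vs A(r=y,w=y). No conflict.
Steps 5,6: A(r=y,w=y) vs C(r=-,w=x). No conflict.
Steps 6,7: C(r=-,w=x) vs B(r=y,w=y). No conflict.
Steps 7,8: B(y = y + 5) vs A(y = y * 2). RACE on y (W-W).
First conflict at steps 1,2.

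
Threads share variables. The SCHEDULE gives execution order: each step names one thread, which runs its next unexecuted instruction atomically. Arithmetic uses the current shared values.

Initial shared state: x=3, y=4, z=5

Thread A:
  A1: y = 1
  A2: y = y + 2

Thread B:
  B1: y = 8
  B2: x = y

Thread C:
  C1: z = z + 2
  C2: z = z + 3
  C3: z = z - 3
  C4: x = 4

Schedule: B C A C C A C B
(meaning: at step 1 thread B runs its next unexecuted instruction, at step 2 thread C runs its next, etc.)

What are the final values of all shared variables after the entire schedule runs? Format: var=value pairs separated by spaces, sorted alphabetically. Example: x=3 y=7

Step 1: thread B executes B1 (y = 8). Shared: x=3 y=8 z=5. PCs: A@0 B@1 C@0
Step 2: thread C executes C1 (z = z + 2). Shared: x=3 y=8 z=7. PCs: A@0 B@1 C@1
Step 3: thread A executes A1 (y = 1). Shared: x=3 y=1 z=7. PCs: A@1 B@1 C@1
Step 4: thread C executes C2 (z = z + 3). Shared: x=3 y=1 z=10. PCs: A@1 B@1 C@2
Step 5: thread C executes C3 (z = z - 3). Shared: x=3 y=1 z=7. PCs: A@1 B@1 C@3
Step 6: thread A executes A2 (y = y + 2). Shared: x=3 y=3 z=7. PCs: A@2 B@1 C@3
Step 7: thread C executes C4 (x = 4). Shared: x=4 y=3 z=7. PCs: A@2 B@1 C@4
Step 8: thread B executes B2 (x = y). Shared: x=3 y=3 z=7. PCs: A@2 B@2 C@4

Answer: x=3 y=3 z=7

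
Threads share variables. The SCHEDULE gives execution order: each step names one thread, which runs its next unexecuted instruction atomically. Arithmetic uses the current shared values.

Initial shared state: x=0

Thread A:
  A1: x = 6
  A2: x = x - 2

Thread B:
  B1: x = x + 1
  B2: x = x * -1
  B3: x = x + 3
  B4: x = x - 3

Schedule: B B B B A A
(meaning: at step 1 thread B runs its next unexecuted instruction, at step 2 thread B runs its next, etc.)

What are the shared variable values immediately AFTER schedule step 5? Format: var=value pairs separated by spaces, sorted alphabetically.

Answer: x=6

Derivation:
Step 1: thread B executes B1 (x = x + 1). Shared: x=1. PCs: A@0 B@1
Step 2: thread B executes B2 (x = x * -1). Shared: x=-1. PCs: A@0 B@2
Step 3: thread B executes B3 (x = x + 3). Shared: x=2. PCs: A@0 B@3
Step 4: thread B executes B4 (x = x - 3). Shared: x=-1. PCs: A@0 B@4
Step 5: thread A executes A1 (x = 6). Shared: x=6. PCs: A@1 B@4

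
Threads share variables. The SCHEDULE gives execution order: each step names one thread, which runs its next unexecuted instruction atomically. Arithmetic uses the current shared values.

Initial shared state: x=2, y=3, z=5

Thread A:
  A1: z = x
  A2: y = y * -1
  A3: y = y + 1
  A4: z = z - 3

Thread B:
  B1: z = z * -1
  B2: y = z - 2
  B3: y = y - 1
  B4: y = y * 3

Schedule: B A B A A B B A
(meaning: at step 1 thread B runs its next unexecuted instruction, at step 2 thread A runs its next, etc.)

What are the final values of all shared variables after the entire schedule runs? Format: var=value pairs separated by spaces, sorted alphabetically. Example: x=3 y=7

Answer: x=2 y=0 z=-1

Derivation:
Step 1: thread B executes B1 (z = z * -1). Shared: x=2 y=3 z=-5. PCs: A@0 B@1
Step 2: thread A executes A1 (z = x). Shared: x=2 y=3 z=2. PCs: A@1 B@1
Step 3: thread B executes B2 (y = z - 2). Shared: x=2 y=0 z=2. PCs: A@1 B@2
Step 4: thread A executes A2 (y = y * -1). Shared: x=2 y=0 z=2. PCs: A@2 B@2
Step 5: thread A executes A3 (y = y + 1). Shared: x=2 y=1 z=2. PCs: A@3 B@2
Step 6: thread B executes B3 (y = y - 1). Shared: x=2 y=0 z=2. PCs: A@3 B@3
Step 7: thread B executes B4 (y = y * 3). Shared: x=2 y=0 z=2. PCs: A@3 B@4
Step 8: thread A executes A4 (z = z - 3). Shared: x=2 y=0 z=-1. PCs: A@4 B@4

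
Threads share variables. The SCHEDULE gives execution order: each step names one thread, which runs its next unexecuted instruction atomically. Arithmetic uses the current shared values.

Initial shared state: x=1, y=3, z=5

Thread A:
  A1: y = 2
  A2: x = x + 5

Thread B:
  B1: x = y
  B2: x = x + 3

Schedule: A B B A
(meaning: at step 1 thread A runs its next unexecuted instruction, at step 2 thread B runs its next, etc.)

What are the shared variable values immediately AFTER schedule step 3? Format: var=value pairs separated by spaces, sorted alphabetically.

Answer: x=5 y=2 z=5

Derivation:
Step 1: thread A executes A1 (y = 2). Shared: x=1 y=2 z=5. PCs: A@1 B@0
Step 2: thread B executes B1 (x = y). Shared: x=2 y=2 z=5. PCs: A@1 B@1
Step 3: thread B executes B2 (x = x + 3). Shared: x=5 y=2 z=5. PCs: A@1 B@2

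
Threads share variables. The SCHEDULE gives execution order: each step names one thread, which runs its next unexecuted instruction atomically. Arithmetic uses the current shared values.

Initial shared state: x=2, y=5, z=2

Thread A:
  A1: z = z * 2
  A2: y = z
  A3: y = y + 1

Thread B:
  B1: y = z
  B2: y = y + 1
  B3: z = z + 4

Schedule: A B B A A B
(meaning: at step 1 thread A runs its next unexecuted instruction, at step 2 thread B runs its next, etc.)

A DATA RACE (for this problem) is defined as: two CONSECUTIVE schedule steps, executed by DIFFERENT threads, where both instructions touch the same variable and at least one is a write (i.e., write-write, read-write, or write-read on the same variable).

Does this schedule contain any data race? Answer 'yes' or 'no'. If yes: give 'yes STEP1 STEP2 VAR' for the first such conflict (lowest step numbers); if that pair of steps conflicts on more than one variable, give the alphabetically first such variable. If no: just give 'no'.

Answer: yes 1 2 z

Derivation:
Steps 1,2: A(z = z * 2) vs B(y = z). RACE on z (W-R).
Steps 2,3: same thread (B). No race.
Steps 3,4: B(y = y + 1) vs A(y = z). RACE on y (W-W).
Steps 4,5: same thread (A). No race.
Steps 5,6: A(r=y,w=y) vs B(r=z,w=z). No conflict.
First conflict at steps 1,2.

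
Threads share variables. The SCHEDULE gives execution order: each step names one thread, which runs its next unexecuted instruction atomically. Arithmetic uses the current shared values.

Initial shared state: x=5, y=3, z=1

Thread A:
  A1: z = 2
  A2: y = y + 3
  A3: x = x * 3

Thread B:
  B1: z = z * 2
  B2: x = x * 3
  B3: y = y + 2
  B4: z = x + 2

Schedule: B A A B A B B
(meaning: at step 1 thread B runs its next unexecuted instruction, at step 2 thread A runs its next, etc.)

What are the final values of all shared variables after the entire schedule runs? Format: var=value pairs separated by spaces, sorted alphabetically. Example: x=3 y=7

Answer: x=45 y=8 z=47

Derivation:
Step 1: thread B executes B1 (z = z * 2). Shared: x=5 y=3 z=2. PCs: A@0 B@1
Step 2: thread A executes A1 (z = 2). Shared: x=5 y=3 z=2. PCs: A@1 B@1
Step 3: thread A executes A2 (y = y + 3). Shared: x=5 y=6 z=2. PCs: A@2 B@1
Step 4: thread B executes B2 (x = x * 3). Shared: x=15 y=6 z=2. PCs: A@2 B@2
Step 5: thread A executes A3 (x = x * 3). Shared: x=45 y=6 z=2. PCs: A@3 B@2
Step 6: thread B executes B3 (y = y + 2). Shared: x=45 y=8 z=2. PCs: A@3 B@3
Step 7: thread B executes B4 (z = x + 2). Shared: x=45 y=8 z=47. PCs: A@3 B@4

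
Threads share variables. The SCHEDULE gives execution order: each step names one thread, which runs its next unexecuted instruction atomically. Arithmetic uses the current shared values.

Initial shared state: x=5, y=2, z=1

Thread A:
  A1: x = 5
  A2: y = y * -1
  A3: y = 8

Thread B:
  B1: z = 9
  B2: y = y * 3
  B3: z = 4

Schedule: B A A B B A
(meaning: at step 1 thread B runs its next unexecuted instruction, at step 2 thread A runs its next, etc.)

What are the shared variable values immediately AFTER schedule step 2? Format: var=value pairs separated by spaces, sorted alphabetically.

Step 1: thread B executes B1 (z = 9). Shared: x=5 y=2 z=9. PCs: A@0 B@1
Step 2: thread A executes A1 (x = 5). Shared: x=5 y=2 z=9. PCs: A@1 B@1

Answer: x=5 y=2 z=9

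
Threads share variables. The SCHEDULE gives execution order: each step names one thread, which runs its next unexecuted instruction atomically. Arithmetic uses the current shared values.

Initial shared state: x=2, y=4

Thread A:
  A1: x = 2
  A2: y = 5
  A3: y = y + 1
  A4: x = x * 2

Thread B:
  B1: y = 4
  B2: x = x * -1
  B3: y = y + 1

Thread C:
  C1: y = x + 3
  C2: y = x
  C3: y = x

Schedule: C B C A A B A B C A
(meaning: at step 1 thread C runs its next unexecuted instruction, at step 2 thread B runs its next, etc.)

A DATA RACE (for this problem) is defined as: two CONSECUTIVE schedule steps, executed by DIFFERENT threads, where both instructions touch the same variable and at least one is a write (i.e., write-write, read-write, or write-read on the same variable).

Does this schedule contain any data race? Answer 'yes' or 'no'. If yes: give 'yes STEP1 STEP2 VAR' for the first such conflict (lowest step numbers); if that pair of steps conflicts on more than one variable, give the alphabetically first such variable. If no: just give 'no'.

Steps 1,2: C(y = x + 3) vs B(y = 4). RACE on y (W-W).
Steps 2,3: B(y = 4) vs C(y = x). RACE on y (W-W).
Steps 3,4: C(y = x) vs A(x = 2). RACE on x (R-W).
Steps 4,5: same thread (A). No race.
Steps 5,6: A(r=-,w=y) vs B(r=x,w=x). No conflict.
Steps 6,7: B(r=x,w=x) vs A(r=y,w=y). No conflict.
Steps 7,8: A(y = y + 1) vs B(y = y + 1). RACE on y (W-W).
Steps 8,9: B(y = y + 1) vs C(y = x). RACE on y (W-W).
Steps 9,10: C(y = x) vs A(x = x * 2). RACE on x (R-W).
First conflict at steps 1,2.

Answer: yes 1 2 y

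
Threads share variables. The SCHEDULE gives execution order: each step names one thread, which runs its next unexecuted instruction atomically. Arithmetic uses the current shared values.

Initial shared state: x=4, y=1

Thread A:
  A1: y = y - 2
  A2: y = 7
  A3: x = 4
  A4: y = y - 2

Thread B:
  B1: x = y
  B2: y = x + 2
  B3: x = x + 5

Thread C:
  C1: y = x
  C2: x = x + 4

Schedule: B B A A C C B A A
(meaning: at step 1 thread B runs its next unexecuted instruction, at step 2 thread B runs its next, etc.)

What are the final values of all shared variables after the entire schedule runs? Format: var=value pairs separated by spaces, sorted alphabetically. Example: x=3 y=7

Step 1: thread B executes B1 (x = y). Shared: x=1 y=1. PCs: A@0 B@1 C@0
Step 2: thread B executes B2 (y = x + 2). Shared: x=1 y=3. PCs: A@0 B@2 C@0
Step 3: thread A executes A1 (y = y - 2). Shared: x=1 y=1. PCs: A@1 B@2 C@0
Step 4: thread A executes A2 (y = 7). Shared: x=1 y=7. PCs: A@2 B@2 C@0
Step 5: thread C executes C1 (y = x). Shared: x=1 y=1. PCs: A@2 B@2 C@1
Step 6: thread C executes C2 (x = x + 4). Shared: x=5 y=1. PCs: A@2 B@2 C@2
Step 7: thread B executes B3 (x = x + 5). Shared: x=10 y=1. PCs: A@2 B@3 C@2
Step 8: thread A executes A3 (x = 4). Shared: x=4 y=1. PCs: A@3 B@3 C@2
Step 9: thread A executes A4 (y = y - 2). Shared: x=4 y=-1. PCs: A@4 B@3 C@2

Answer: x=4 y=-1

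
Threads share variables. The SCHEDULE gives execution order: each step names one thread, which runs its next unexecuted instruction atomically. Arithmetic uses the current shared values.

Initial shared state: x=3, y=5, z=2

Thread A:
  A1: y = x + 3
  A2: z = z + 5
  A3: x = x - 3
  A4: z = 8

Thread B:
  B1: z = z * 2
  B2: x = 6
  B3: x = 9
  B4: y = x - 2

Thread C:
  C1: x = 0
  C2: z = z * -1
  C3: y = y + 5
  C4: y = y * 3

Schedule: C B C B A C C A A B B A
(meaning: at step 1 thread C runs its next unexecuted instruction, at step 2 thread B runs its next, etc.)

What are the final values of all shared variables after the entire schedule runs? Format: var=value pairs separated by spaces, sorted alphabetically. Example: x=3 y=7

Step 1: thread C executes C1 (x = 0). Shared: x=0 y=5 z=2. PCs: A@0 B@0 C@1
Step 2: thread B executes B1 (z = z * 2). Shared: x=0 y=5 z=4. PCs: A@0 B@1 C@1
Step 3: thread C executes C2 (z = z * -1). Shared: x=0 y=5 z=-4. PCs: A@0 B@1 C@2
Step 4: thread B executes B2 (x = 6). Shared: x=6 y=5 z=-4. PCs: A@0 B@2 C@2
Step 5: thread A executes A1 (y = x + 3). Shared: x=6 y=9 z=-4. PCs: A@1 B@2 C@2
Step 6: thread C executes C3 (y = y + 5). Shared: x=6 y=14 z=-4. PCs: A@1 B@2 C@3
Step 7: thread C executes C4 (y = y * 3). Shared: x=6 y=42 z=-4. PCs: A@1 B@2 C@4
Step 8: thread A executes A2 (z = z + 5). Shared: x=6 y=42 z=1. PCs: A@2 B@2 C@4
Step 9: thread A executes A3 (x = x - 3). Shared: x=3 y=42 z=1. PCs: A@3 B@2 C@4
Step 10: thread B executes B3 (x = 9). Shared: x=9 y=42 z=1. PCs: A@3 B@3 C@4
Step 11: thread B executes B4 (y = x - 2). Shared: x=9 y=7 z=1. PCs: A@3 B@4 C@4
Step 12: thread A executes A4 (z = 8). Shared: x=9 y=7 z=8. PCs: A@4 B@4 C@4

Answer: x=9 y=7 z=8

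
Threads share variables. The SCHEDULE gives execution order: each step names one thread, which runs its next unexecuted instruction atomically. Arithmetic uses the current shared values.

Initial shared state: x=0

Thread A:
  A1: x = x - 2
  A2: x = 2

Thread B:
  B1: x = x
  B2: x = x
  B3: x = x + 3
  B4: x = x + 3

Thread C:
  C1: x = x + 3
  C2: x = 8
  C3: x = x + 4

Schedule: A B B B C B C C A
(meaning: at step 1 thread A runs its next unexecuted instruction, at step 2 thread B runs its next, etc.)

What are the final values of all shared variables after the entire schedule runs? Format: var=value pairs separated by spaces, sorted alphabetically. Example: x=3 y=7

Step 1: thread A executes A1 (x = x - 2). Shared: x=-2. PCs: A@1 B@0 C@0
Step 2: thread B executes B1 (x = x). Shared: x=-2. PCs: A@1 B@1 C@0
Step 3: thread B executes B2 (x = x). Shared: x=-2. PCs: A@1 B@2 C@0
Step 4: thread B executes B3 (x = x + 3). Shared: x=1. PCs: A@1 B@3 C@0
Step 5: thread C executes C1 (x = x + 3). Shared: x=4. PCs: A@1 B@3 C@1
Step 6: thread B executes B4 (x = x + 3). Shared: x=7. PCs: A@1 B@4 C@1
Step 7: thread C executes C2 (x = 8). Shared: x=8. PCs: A@1 B@4 C@2
Step 8: thread C executes C3 (x = x + 4). Shared: x=12. PCs: A@1 B@4 C@3
Step 9: thread A executes A2 (x = 2). Shared: x=2. PCs: A@2 B@4 C@3

Answer: x=2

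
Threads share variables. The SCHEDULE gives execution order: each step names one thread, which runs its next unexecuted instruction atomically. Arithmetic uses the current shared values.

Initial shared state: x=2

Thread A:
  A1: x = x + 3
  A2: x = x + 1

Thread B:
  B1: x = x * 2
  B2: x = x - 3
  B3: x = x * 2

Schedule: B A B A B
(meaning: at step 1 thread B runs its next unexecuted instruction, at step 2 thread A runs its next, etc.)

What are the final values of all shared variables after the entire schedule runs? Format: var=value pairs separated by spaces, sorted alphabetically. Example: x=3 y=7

Step 1: thread B executes B1 (x = x * 2). Shared: x=4. PCs: A@0 B@1
Step 2: thread A executes A1 (x = x + 3). Shared: x=7. PCs: A@1 B@1
Step 3: thread B executes B2 (x = x - 3). Shared: x=4. PCs: A@1 B@2
Step 4: thread A executes A2 (x = x + 1). Shared: x=5. PCs: A@2 B@2
Step 5: thread B executes B3 (x = x * 2). Shared: x=10. PCs: A@2 B@3

Answer: x=10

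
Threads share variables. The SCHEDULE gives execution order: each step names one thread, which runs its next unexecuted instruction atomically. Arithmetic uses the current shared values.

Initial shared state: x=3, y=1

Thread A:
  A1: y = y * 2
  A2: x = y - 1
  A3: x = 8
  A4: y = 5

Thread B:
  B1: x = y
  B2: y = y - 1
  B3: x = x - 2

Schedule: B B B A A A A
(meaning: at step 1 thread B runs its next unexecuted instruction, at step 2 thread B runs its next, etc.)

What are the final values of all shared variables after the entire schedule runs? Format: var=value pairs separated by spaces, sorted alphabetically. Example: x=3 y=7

Answer: x=8 y=5

Derivation:
Step 1: thread B executes B1 (x = y). Shared: x=1 y=1. PCs: A@0 B@1
Step 2: thread B executes B2 (y = y - 1). Shared: x=1 y=0. PCs: A@0 B@2
Step 3: thread B executes B3 (x = x - 2). Shared: x=-1 y=0. PCs: A@0 B@3
Step 4: thread A executes A1 (y = y * 2). Shared: x=-1 y=0. PCs: A@1 B@3
Step 5: thread A executes A2 (x = y - 1). Shared: x=-1 y=0. PCs: A@2 B@3
Step 6: thread A executes A3 (x = 8). Shared: x=8 y=0. PCs: A@3 B@3
Step 7: thread A executes A4 (y = 5). Shared: x=8 y=5. PCs: A@4 B@3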